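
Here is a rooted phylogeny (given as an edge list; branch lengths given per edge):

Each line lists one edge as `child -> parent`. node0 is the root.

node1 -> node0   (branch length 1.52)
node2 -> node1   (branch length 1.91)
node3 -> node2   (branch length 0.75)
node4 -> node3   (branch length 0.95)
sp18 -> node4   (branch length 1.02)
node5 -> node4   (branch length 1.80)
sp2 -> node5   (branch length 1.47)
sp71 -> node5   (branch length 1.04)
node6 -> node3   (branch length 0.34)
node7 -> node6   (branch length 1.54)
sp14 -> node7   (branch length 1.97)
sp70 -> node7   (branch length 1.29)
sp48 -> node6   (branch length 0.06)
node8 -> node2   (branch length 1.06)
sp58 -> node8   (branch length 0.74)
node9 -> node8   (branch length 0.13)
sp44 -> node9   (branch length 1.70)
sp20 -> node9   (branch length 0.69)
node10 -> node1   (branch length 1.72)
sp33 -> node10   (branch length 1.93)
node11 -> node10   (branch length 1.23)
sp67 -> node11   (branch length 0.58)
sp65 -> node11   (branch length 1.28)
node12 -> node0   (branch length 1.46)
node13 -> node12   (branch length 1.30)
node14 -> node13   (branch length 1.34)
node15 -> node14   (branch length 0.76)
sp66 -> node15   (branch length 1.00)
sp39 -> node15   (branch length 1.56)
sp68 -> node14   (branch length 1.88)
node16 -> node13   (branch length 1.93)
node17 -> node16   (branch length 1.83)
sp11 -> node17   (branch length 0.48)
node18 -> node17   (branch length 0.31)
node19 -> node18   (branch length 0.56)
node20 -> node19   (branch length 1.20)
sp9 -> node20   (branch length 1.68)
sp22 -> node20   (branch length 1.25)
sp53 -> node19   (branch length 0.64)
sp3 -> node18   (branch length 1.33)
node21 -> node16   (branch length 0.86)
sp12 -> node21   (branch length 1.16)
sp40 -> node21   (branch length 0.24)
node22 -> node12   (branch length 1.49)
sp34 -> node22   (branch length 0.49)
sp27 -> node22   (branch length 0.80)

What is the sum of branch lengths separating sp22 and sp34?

The path runs sp22 → … → MRCA → … → sp34; the MRCA is the node subtending ((((sp66,sp39),sp68),((sp11,(((sp9,sp22),sp53),sp3)),(sp12,sp40))),(sp34,sp27)).
Branch lengths along that path: 1.25 + 1.20 + 0.56 + 0.31 + 1.83 + 1.93 + 1.30 + 1.49 + 0.49 = 10.36.

10.36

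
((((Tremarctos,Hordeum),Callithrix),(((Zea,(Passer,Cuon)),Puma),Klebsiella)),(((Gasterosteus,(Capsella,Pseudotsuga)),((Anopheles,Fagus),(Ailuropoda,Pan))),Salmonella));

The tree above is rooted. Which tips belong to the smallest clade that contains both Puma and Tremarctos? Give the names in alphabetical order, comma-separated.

Callithrix, Cuon, Hordeum, Klebsiella, Passer, Puma, Tremarctos, Zea

Tracing Puma: it sits inside ((Zea,(Passer,Cuon)),Puma).
Tracing Tremarctos: it sits inside (Tremarctos,Hordeum).
The smallest clade enclosing both is (((Tremarctos,Hordeum),Callithrix),(((Zea,(Passer,Cuon)),Puma),Klebsiella)); the answer is its 8 terminal taxa in alphabetical order.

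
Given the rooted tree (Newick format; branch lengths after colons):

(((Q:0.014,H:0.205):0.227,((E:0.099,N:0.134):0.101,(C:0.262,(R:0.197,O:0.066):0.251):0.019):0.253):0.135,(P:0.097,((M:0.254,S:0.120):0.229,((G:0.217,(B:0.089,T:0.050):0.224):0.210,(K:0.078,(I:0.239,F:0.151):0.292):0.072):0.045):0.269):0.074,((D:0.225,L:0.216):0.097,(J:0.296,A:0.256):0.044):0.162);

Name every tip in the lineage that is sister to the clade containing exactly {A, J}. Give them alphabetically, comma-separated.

The clade containing exactly {A, J} attaches to the tree at the node subtending ((D,L),(J,A)).
The other lineage descending from that same node — the sister group — is (D,L); its 2 tips in alphabetical order are the answer.

D, L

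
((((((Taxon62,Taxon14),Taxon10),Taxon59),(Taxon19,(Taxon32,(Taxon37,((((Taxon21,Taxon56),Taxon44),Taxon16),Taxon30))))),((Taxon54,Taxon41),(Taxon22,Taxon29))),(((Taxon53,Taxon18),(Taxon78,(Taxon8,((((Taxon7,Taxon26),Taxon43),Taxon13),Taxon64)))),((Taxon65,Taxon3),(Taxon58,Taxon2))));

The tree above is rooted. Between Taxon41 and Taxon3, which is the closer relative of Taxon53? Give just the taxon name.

The MRCA of Taxon53 and Taxon3 subtends (((Taxon53,Taxon18),(Taxon78,(Taxon8,((((Taxon7,Taxon26),Taxon43),Taxon13),Taxon64)))),((Taxon65,Taxon3),(Taxon58,Taxon2))) (13 taxa).
The MRCA of Taxon53 and Taxon41 is the root, subtending the entire tree (29 taxa).
The first is nested inside the second, so Taxon53 shares a more recent common ancestor with Taxon3.

Taxon3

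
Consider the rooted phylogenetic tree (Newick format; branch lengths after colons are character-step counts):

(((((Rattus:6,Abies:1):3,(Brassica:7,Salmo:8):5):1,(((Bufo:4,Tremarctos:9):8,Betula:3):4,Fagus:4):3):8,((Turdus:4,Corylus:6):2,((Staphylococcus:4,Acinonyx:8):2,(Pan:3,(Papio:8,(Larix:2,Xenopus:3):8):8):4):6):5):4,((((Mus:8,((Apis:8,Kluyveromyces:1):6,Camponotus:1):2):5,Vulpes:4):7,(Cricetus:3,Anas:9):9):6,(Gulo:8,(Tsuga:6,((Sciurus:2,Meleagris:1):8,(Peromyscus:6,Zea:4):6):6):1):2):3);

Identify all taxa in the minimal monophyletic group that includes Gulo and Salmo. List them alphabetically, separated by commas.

Tracing Gulo: it sits inside (Gulo,(Tsuga,((Sciurus,Meleagris),(Peromyscus,Zea)))).
Tracing Salmo: it sits inside (Brassica,Salmo).
The smallest clade enclosing both is the whole tree (their MRCA is the root), so the answer is all 29 tips in alphabetical order.

Abies, Acinonyx, Anas, Apis, Betula, Brassica, Bufo, Camponotus, Corylus, Cricetus, Fagus, Gulo, Kluyveromyces, Larix, Meleagris, Mus, Pan, Papio, Peromyscus, Rattus, Salmo, Sciurus, Staphylococcus, Tremarctos, Tsuga, Turdus, Vulpes, Xenopus, Zea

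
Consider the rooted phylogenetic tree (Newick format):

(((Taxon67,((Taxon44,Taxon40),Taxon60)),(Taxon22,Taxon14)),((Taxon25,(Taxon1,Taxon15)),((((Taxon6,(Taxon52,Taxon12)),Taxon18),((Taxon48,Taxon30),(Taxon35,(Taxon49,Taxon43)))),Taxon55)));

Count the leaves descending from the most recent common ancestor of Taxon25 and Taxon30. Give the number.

The MRCA of Taxon25 and Taxon30 is the node subtending ((Taxon25,(Taxon1,Taxon15)),((((Taxon6,(Taxon52,Taxon12)),Taxon18),((Taxon48,Taxon30),(Taxon35,(Taxon49,Taxon43)))),Taxon55)).
That clade contains 13 terminal taxa: Taxon1, Taxon12, Taxon15, Taxon18, Taxon25, Taxon30, Taxon35, Taxon43, Taxon48, Taxon49, Taxon52, Taxon55, Taxon6.

13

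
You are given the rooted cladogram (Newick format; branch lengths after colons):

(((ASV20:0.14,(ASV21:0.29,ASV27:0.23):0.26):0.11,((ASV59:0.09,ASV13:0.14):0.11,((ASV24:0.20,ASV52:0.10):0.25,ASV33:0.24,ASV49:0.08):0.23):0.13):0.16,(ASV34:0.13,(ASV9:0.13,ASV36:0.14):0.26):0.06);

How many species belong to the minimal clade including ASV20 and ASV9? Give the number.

12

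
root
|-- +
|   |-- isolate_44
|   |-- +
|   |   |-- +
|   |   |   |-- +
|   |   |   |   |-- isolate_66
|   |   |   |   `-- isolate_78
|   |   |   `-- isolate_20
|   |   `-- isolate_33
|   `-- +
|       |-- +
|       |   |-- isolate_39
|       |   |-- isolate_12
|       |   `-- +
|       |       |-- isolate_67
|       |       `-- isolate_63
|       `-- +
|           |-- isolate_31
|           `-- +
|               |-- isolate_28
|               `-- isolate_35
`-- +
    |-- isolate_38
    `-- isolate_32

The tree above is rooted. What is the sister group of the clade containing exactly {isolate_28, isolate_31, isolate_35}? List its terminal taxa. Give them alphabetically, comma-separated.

The clade containing exactly {isolate_28, isolate_31, isolate_35} attaches to the tree at the node subtending ((isolate_39,isolate_12,(isolate_67,isolate_63)),(isolate_31,(isolate_28,isolate_35))).
The other lineage descending from that same node — the sister group — is (isolate_39,isolate_12,(isolate_67,isolate_63)); its 4 tips in alphabetical order are the answer.

isolate_12, isolate_39, isolate_63, isolate_67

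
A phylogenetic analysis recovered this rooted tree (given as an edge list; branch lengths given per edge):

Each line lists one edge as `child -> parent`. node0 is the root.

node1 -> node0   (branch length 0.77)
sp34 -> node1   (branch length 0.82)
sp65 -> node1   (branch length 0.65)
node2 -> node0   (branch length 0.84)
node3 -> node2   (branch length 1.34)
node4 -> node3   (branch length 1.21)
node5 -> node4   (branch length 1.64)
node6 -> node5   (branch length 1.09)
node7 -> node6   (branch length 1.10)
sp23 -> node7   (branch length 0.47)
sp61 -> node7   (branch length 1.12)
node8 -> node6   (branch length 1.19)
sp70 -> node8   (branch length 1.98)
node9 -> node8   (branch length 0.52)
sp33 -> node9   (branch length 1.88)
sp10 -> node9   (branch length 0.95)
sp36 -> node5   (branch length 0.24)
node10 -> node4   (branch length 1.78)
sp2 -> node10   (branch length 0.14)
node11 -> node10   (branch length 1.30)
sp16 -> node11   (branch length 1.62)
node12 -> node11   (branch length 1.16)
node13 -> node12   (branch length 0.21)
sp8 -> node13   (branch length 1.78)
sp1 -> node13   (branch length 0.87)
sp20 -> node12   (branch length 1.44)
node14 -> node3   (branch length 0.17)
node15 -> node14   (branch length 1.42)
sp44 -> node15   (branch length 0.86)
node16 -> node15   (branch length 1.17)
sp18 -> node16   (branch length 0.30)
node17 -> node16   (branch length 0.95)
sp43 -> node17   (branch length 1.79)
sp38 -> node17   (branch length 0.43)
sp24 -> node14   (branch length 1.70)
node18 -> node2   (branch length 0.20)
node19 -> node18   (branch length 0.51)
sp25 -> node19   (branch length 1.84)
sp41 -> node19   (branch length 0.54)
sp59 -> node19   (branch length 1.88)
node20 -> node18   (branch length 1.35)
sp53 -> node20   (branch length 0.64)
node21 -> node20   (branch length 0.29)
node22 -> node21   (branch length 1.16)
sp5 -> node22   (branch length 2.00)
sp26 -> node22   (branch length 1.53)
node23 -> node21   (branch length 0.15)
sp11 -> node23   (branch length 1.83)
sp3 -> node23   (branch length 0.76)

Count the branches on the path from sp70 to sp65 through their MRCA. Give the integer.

9

The MRCA of sp70 and sp65 is the root of the tree.
From sp70 up to that node: 7 branches. From sp65 up to the same node: 2 branches. Total: 7 + 2 = 9.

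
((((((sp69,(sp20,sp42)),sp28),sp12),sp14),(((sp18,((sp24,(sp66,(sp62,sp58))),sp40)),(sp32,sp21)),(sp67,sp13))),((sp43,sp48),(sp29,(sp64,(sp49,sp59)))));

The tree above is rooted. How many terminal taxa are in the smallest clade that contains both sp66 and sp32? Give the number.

8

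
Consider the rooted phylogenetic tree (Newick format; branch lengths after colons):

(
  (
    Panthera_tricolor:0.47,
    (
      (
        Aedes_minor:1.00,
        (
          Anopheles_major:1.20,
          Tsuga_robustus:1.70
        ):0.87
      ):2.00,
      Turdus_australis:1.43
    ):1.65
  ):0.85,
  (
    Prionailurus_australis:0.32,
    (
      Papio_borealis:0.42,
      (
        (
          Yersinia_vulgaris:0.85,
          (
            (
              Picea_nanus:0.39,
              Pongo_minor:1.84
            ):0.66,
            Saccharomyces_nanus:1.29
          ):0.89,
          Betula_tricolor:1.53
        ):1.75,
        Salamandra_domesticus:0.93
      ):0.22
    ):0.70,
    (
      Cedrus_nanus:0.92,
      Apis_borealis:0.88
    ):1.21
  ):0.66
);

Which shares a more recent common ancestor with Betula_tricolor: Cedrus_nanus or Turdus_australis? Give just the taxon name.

The MRCA of Betula_tricolor and Cedrus_nanus subtends (Prionailurus_australis,(Papio_borealis,((Yersinia_vulgaris,((Picea_nanus,Pongo_minor),Saccharomyces_nanus),Betula_tricolor),Salamandra_domesticus)),(Cedrus_nanus,Apis_borealis)) (10 taxa).
The MRCA of Betula_tricolor and Turdus_australis is the root, subtending the entire tree (15 taxa).
The first is nested inside the second, so Betula_tricolor shares a more recent common ancestor with Cedrus_nanus.

Cedrus_nanus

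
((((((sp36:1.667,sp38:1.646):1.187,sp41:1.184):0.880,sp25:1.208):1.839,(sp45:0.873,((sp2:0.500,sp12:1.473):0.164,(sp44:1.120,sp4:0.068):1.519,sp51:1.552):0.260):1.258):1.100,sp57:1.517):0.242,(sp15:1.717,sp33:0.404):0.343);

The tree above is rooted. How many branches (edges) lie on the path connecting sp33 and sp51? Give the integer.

The MRCA of sp33 and sp51 is the root of the tree.
From sp33 up to that node: 2 branches. From sp51 up to the same node: 5 branches. Total: 2 + 5 = 7.

7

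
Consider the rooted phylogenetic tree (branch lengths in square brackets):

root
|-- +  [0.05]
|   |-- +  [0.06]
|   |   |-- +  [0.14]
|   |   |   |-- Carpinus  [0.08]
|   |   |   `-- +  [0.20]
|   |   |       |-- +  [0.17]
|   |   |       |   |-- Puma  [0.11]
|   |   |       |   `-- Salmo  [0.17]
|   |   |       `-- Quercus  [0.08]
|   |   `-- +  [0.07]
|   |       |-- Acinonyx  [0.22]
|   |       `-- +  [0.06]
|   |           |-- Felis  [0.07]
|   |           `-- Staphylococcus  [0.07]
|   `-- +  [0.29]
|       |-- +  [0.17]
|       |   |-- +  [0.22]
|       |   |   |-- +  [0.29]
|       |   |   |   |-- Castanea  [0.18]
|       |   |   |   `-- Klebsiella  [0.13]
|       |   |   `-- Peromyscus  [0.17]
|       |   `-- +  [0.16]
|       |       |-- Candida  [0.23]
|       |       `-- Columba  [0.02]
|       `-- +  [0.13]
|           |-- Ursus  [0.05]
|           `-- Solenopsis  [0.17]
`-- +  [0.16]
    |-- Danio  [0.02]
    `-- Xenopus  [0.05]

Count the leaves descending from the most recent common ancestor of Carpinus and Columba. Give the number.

The MRCA of Carpinus and Columba is the node subtending (((Carpinus,((Puma,Salmo),Quercus)),(Acinonyx,(Felis,Staphylococcus))),((((Castanea,Klebsiella),Peromyscus),(Candida,Columba)),(Ursus,Solenopsis))).
That clade contains 14 terminal taxa: Acinonyx, Candida, Carpinus, Castanea, Columba, Felis, Klebsiella, Peromyscus, Puma, Quercus, Salmo, Solenopsis, Staphylococcus, Ursus.

14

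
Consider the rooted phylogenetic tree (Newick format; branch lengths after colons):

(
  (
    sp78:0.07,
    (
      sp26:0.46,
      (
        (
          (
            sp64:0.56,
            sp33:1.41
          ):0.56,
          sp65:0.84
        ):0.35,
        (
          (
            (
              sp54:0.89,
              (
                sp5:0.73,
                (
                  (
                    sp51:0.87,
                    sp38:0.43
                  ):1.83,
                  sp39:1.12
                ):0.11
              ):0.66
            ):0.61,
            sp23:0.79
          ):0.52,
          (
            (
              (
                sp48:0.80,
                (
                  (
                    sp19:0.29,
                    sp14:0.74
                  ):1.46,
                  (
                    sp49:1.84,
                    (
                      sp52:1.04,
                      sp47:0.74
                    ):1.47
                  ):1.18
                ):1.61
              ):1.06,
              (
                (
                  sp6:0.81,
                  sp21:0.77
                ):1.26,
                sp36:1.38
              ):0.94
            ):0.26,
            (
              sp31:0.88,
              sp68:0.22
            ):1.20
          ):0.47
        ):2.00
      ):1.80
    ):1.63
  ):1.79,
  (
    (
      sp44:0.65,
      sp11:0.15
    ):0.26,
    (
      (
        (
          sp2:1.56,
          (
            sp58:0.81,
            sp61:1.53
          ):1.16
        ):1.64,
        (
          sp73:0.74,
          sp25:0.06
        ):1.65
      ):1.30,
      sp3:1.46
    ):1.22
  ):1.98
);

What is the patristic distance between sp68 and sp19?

6.10

The path runs sp68 → … → MRCA → … → sp19; the MRCA is the node subtending (((sp48,((sp19,sp14),(sp49,(sp52,sp47)))),((sp6,sp21),sp36)),(sp31,sp68)).
Branch lengths along that path: 0.22 + 1.20 + 0.26 + 1.06 + 1.61 + 1.46 + 0.29 = 6.10.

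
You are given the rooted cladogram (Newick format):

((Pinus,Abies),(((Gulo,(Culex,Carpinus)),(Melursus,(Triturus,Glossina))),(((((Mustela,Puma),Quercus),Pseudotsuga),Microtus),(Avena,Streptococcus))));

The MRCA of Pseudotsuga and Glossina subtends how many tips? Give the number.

13

The MRCA of Pseudotsuga and Glossina is the node subtending (((Gulo,(Culex,Carpinus)),(Melursus,(Triturus,Glossina))),(((((Mustela,Puma),Quercus),Pseudotsuga),Microtus),(Avena,Streptococcus))).
That clade contains 13 terminal taxa: Avena, Carpinus, Culex, Glossina, Gulo, Melursus, Microtus, Mustela, Pseudotsuga, Puma, Quercus, Streptococcus, Triturus.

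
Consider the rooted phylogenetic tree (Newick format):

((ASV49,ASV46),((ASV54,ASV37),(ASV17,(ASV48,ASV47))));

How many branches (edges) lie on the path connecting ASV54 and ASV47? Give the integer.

5

The MRCA of ASV54 and ASV47 is the node subtending ((ASV54,ASV37),(ASV17,(ASV48,ASV47))).
From ASV54 up to that node: 2 branches. From ASV47 up to the same node: 3 branches. Total: 2 + 3 = 5.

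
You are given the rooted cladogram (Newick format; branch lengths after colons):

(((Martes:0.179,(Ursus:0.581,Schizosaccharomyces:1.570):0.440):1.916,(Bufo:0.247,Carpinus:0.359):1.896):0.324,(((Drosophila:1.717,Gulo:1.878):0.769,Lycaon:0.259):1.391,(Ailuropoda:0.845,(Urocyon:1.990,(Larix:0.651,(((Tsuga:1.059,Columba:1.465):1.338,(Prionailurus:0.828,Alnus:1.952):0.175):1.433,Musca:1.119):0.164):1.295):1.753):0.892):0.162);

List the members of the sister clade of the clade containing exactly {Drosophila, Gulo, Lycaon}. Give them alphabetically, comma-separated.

Ailuropoda, Alnus, Columba, Larix, Musca, Prionailurus, Tsuga, Urocyon

The clade containing exactly {Drosophila, Gulo, Lycaon} attaches to the tree at the node subtending (((Drosophila,Gulo),Lycaon),(Ailuropoda,(Urocyon,(Larix,(((Tsuga,Columba),(Prionailurus,Alnus)),Musca))))).
The other lineage descending from that same node — the sister group — is (Ailuropoda,(Urocyon,(Larix,(((Tsuga,Columba),(Prionailurus,Alnus)),Musca)))); its 8 tips in alphabetical order are the answer.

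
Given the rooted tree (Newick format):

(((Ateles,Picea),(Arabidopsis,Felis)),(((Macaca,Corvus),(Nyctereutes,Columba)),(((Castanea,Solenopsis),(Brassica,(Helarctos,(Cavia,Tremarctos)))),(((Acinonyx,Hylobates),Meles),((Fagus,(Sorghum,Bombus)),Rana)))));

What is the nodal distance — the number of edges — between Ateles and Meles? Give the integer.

8

The MRCA of Ateles and Meles is the root of the tree.
From Ateles up to that node: 3 branches. From Meles up to the same node: 5 branches. Total: 3 + 5 = 8.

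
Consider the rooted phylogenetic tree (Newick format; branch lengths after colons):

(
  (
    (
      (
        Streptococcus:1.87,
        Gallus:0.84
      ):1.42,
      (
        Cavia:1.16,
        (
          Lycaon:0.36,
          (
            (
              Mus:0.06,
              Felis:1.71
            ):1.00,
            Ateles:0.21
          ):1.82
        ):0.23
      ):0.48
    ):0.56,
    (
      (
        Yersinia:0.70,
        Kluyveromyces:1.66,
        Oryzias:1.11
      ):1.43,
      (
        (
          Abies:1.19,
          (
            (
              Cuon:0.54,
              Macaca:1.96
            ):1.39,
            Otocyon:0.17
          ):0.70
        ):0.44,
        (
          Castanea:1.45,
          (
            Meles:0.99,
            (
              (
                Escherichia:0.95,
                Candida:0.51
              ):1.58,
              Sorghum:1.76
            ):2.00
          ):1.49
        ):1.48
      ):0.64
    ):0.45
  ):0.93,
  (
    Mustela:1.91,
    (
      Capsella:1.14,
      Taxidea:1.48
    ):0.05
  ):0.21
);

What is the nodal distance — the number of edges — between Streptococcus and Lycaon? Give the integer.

5

The MRCA of Streptococcus and Lycaon is the node subtending ((Streptococcus,Gallus),(Cavia,(Lycaon,((Mus,Felis),Ateles)))).
From Streptococcus up to that node: 2 branches. From Lycaon up to the same node: 3 branches. Total: 2 + 3 = 5.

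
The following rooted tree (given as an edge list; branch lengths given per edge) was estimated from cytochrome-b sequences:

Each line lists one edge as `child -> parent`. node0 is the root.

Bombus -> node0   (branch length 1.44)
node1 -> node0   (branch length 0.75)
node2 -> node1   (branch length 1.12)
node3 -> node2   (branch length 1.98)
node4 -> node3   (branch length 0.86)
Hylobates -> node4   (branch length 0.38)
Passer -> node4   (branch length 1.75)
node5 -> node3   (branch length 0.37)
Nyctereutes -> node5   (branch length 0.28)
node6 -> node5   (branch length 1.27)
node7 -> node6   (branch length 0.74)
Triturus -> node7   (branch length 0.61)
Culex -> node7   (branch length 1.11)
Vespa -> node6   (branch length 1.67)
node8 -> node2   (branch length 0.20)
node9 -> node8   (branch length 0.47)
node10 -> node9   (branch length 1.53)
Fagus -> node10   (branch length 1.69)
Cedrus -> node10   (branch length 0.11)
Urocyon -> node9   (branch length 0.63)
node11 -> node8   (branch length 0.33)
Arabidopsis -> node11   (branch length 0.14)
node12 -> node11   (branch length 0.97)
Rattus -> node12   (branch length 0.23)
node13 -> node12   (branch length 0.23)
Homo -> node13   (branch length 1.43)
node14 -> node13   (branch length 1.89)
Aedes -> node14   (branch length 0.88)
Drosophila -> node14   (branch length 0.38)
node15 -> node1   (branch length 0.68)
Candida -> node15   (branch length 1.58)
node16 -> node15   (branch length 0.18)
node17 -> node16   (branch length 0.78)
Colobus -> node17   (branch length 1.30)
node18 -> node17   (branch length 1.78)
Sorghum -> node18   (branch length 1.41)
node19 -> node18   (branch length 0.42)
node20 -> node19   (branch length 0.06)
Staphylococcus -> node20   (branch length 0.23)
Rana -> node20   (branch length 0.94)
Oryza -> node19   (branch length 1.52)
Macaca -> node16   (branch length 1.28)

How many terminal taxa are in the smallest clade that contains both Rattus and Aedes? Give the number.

The MRCA of Rattus and Aedes is the node subtending (Rattus,(Homo,(Aedes,Drosophila))).
That clade contains 4 terminal taxa: Aedes, Drosophila, Homo, Rattus.

4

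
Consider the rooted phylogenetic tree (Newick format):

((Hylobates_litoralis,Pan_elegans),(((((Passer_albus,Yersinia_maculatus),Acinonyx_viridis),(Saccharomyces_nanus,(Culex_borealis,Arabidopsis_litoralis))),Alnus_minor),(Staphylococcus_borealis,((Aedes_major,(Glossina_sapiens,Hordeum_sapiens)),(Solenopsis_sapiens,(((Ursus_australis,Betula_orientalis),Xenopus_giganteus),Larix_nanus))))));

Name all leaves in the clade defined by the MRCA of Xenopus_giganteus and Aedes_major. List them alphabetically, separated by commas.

Tracing Xenopus_giganteus: it sits inside ((Ursus_australis,Betula_orientalis),Xenopus_giganteus).
Tracing Aedes_major: it sits inside (Aedes_major,(Glossina_sapiens,Hordeum_sapiens)).
The smallest clade enclosing both is ((Aedes_major,(Glossina_sapiens,Hordeum_sapiens)),(Solenopsis_sapiens,(((Ursus_australis,Betula_orientalis),Xenopus_giganteus),Larix_nanus))); the answer is its 8 terminal taxa in alphabetical order.

Aedes_major, Betula_orientalis, Glossina_sapiens, Hordeum_sapiens, Larix_nanus, Solenopsis_sapiens, Ursus_australis, Xenopus_giganteus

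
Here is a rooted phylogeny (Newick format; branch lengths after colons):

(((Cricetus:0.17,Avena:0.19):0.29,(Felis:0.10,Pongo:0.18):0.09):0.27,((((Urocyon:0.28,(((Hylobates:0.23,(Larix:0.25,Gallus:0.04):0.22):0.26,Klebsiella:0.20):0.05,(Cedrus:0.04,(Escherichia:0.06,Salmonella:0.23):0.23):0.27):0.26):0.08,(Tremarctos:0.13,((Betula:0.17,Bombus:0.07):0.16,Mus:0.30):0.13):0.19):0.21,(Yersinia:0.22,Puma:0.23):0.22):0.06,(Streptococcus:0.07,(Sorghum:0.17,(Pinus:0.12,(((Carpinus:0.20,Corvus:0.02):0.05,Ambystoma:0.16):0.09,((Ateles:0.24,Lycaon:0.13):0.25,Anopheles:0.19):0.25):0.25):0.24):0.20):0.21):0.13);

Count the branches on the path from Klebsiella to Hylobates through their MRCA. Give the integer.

3

The MRCA of Klebsiella and Hylobates is the node subtending ((Hylobates,(Larix,Gallus)),Klebsiella).
From Klebsiella up to that node: 1 branch. From Hylobates up to the same node: 2 branches. Total: 1 + 2 = 3.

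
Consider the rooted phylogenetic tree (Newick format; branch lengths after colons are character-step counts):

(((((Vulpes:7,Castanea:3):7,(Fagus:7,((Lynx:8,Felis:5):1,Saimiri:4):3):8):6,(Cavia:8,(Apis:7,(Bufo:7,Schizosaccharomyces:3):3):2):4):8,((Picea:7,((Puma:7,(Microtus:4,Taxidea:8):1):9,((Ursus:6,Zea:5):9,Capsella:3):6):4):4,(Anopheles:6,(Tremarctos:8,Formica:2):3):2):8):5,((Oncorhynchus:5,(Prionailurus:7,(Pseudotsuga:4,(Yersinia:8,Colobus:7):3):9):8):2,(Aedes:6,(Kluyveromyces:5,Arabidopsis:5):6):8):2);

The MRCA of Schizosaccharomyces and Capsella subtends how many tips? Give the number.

20

The MRCA of Schizosaccharomyces and Capsella is the node subtending ((((Vulpes,Castanea),(Fagus,((Lynx,Felis),Saimiri))),(Cavia,(Apis,(Bufo,Schizosaccharomyces)))),((Picea,((Puma,(Microtus,Taxidea)),((Ursus,Zea),Capsella))),(Anopheles,(Tremarctos,Formica)))).
That clade contains 20 terminal taxa: Anopheles, Apis, Bufo, Capsella, Castanea, Cavia, Fagus, Felis, Formica, Lynx, Microtus, Picea, Puma, Saimiri, Schizosaccharomyces, Taxidea, Tremarctos, Ursus, Vulpes, Zea.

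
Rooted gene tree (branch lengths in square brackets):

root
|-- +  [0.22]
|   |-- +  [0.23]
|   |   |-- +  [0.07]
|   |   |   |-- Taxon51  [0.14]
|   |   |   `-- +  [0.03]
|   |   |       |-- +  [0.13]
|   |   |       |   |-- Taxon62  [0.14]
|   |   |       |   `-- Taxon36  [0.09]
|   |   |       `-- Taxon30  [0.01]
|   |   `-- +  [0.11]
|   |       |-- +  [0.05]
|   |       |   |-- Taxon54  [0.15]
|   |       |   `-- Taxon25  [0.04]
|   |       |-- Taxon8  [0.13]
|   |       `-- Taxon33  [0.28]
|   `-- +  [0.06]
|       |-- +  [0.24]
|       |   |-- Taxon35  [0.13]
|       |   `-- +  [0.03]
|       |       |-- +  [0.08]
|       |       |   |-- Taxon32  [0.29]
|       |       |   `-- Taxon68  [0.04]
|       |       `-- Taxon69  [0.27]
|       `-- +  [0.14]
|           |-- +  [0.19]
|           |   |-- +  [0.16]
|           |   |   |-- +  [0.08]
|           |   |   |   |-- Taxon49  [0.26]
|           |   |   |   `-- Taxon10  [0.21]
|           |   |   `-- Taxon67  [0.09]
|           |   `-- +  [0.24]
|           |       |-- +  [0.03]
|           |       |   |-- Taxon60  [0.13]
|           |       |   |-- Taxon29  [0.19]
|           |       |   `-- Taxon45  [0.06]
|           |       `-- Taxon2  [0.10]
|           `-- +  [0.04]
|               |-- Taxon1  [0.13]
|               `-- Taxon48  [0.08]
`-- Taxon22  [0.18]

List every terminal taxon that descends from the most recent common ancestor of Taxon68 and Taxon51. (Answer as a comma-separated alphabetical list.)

Tracing Taxon68: it sits inside (Taxon32,Taxon68).
Tracing Taxon51: it sits inside (Taxon51,((Taxon62,Taxon36),Taxon30)).
The smallest clade enclosing both is (((Taxon51,((Taxon62,Taxon36),Taxon30)),((Taxon54,Taxon25),Taxon8,Taxon33)),((Taxon35,((Taxon32,Taxon68),Taxon69)),((((Taxon49,Taxon10),Taxon67),((Taxon60,Taxon29,Taxon45),Taxon2)),(Taxon1,Taxon48)))); the answer is its 21 terminal taxa in alphabetical order.

Taxon1, Taxon10, Taxon2, Taxon25, Taxon29, Taxon30, Taxon32, Taxon33, Taxon35, Taxon36, Taxon45, Taxon48, Taxon49, Taxon51, Taxon54, Taxon60, Taxon62, Taxon67, Taxon68, Taxon69, Taxon8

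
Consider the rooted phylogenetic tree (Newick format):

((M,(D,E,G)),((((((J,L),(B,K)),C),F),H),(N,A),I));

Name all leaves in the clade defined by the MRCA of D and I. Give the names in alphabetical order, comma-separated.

Tracing D: it sits inside (D,E,G).
Tracing I: it sits inside ((((((J,L),(B,K)),C),F),H),(N,A),I).
The smallest clade enclosing both is the whole tree (their MRCA is the root), so the answer is all 14 tips in alphabetical order.

A, B, C, D, E, F, G, H, I, J, K, L, M, N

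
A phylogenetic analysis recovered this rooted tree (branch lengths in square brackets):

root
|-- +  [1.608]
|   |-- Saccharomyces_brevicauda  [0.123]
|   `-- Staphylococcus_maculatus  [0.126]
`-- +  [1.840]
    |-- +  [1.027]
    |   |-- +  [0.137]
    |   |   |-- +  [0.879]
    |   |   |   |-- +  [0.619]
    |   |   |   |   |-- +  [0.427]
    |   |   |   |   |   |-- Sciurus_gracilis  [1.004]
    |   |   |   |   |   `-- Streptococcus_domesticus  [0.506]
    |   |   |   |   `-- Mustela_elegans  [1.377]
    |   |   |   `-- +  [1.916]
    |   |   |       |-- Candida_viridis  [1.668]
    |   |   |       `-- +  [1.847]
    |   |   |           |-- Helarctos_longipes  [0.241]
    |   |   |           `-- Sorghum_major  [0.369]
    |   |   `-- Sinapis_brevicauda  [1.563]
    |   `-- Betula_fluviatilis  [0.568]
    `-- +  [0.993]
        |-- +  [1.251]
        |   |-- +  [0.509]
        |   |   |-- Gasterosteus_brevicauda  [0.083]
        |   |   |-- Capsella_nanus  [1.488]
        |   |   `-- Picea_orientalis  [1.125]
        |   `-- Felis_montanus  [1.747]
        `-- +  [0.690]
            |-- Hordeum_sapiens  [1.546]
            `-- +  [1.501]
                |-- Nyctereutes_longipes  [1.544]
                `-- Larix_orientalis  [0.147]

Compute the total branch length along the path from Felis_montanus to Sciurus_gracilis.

The path runs Felis_montanus → … → MRCA → … → Sciurus_gracilis; the MRCA is the node subtending ((((((Sciurus_gracilis,Streptococcus_domesticus),Mustela_elegans),(Candida_viridis,(Helarctos_longipes,Sorghum_major))),Sinapis_brevicauda),Betula_fluviatilis),(((Gasterosteus_brevicauda,Capsella_nanus,Picea_orientalis),Felis_montanus),(Hordeum_sapiens,(Nyctereutes_longipes,Larix_orientalis)))).
Branch lengths along that path: 1.747 + 1.251 + 0.993 + 1.027 + 0.137 + 0.879 + 0.619 + 0.427 + 1.004 = 8.084.

8.084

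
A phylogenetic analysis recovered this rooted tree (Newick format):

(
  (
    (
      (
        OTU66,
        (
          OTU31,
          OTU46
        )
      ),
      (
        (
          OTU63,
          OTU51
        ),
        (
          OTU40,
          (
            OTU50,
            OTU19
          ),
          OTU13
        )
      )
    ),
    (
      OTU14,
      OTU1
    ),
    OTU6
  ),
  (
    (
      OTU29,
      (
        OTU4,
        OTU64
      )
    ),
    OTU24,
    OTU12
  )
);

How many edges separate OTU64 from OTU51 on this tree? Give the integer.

The MRCA of OTU64 and OTU51 is the root of the tree.
From OTU64 up to that node: 4 branches. From OTU51 up to the same node: 5 branches. Total: 4 + 5 = 9.

9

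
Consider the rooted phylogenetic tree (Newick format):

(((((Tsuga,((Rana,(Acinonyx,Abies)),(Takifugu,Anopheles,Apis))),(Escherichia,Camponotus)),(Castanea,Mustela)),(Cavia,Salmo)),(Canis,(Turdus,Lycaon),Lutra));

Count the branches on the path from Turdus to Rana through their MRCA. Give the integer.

The MRCA of Turdus and Rana is the root of the tree.
From Turdus up to that node: 3 branches. From Rana up to the same node: 7 branches. Total: 3 + 7 = 10.

10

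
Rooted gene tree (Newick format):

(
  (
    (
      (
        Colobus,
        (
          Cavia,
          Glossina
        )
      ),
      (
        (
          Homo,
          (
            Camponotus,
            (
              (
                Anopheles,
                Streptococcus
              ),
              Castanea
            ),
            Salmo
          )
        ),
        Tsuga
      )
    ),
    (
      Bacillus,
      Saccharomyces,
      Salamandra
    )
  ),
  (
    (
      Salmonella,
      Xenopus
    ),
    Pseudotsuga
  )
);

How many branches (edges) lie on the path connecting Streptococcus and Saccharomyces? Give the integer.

The MRCA of Streptococcus and Saccharomyces is the node subtending (((Colobus,(Cavia,Glossina)),((Homo,(Camponotus,((Anopheles,Streptococcus),Castanea),Salmo)),Tsuga)),(Bacillus,Saccharomyces,Salamandra)).
From Streptococcus up to that node: 7 branches. From Saccharomyces up to the same node: 2 branches. Total: 7 + 2 = 9.

9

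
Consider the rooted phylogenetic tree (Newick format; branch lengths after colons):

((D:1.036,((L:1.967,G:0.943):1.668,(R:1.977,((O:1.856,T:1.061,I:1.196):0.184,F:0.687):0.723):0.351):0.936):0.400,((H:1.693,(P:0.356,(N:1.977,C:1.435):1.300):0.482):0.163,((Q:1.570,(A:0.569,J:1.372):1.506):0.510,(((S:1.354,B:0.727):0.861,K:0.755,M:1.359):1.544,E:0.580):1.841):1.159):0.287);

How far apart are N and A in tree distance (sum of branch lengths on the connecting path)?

7.666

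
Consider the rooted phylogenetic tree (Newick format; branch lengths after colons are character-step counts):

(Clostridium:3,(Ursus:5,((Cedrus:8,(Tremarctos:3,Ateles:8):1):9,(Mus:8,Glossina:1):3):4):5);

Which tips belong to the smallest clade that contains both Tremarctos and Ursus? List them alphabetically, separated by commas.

Tracing Tremarctos: it sits inside (Tremarctos,Ateles).
Tracing Ursus: it sits inside (Ursus,((Cedrus,(Tremarctos,Ateles)),(Mus,Glossina))).
The smallest clade enclosing both is (Ursus,((Cedrus,(Tremarctos,Ateles)),(Mus,Glossina))); the answer is its 6 terminal taxa in alphabetical order.

Ateles, Cedrus, Glossina, Mus, Tremarctos, Ursus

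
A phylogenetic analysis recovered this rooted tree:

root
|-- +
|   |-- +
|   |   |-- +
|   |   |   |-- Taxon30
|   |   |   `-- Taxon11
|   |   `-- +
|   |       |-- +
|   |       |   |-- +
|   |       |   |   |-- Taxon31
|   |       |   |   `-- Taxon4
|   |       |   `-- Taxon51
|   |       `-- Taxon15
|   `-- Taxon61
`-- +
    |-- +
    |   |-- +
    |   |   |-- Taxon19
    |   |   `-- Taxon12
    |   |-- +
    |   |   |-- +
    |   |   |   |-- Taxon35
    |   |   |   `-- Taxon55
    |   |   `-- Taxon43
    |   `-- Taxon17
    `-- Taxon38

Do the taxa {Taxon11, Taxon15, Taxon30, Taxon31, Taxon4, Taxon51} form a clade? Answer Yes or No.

The most recent common ancestor of these taxa subtends ((Taxon30,Taxon11),(((Taxon31,Taxon4),Taxon51),Taxon15)).
That clade has exactly 6 tips — every listed taxon and nothing else — so the group is monophyletic.

Yes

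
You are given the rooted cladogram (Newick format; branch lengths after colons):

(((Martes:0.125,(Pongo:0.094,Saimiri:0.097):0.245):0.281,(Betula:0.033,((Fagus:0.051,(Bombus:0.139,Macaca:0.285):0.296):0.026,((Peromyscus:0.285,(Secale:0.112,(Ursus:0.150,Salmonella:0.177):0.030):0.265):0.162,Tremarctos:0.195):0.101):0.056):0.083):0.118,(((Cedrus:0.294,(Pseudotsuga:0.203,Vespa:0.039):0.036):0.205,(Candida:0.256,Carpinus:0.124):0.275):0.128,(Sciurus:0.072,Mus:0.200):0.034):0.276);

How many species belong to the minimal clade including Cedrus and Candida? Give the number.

The MRCA of Cedrus and Candida is the node subtending ((Cedrus,(Pseudotsuga,Vespa)),(Candida,Carpinus)).
That clade contains 5 terminal taxa: Candida, Carpinus, Cedrus, Pseudotsuga, Vespa.

5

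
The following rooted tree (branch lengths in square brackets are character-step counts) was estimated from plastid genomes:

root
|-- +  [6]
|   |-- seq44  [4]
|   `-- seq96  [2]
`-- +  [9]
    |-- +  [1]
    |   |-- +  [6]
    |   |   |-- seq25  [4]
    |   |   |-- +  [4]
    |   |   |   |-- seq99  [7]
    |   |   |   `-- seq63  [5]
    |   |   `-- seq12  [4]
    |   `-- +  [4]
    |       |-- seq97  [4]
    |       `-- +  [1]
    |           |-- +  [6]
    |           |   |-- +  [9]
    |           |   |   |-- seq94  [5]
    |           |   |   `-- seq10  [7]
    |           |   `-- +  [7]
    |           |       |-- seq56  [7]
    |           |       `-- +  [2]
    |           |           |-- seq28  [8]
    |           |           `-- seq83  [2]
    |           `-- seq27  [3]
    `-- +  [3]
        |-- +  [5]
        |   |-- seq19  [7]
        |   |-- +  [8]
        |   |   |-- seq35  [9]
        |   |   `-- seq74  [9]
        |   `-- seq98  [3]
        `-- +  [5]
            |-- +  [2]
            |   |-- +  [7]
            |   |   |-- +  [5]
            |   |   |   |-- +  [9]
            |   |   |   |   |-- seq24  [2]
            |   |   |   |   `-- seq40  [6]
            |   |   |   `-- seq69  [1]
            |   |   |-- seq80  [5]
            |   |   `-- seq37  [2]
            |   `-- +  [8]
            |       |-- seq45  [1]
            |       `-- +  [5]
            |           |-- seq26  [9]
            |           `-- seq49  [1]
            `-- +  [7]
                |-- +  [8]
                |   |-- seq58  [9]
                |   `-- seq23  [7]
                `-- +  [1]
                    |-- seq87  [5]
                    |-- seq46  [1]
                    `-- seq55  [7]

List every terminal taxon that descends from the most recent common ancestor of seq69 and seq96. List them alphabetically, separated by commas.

seq10, seq12, seq19, seq23, seq24, seq25, seq26, seq27, seq28, seq35, seq37, seq40, seq44, seq45, seq46, seq49, seq55, seq56, seq58, seq63, seq69, seq74, seq80, seq83, seq87, seq94, seq96, seq97, seq98, seq99

Tracing seq69: it sits inside ((seq24,seq40),seq69).
Tracing seq96: it sits inside (seq44,seq96).
The smallest clade enclosing both is the whole tree (their MRCA is the root), so the answer is all 30 tips in alphabetical order.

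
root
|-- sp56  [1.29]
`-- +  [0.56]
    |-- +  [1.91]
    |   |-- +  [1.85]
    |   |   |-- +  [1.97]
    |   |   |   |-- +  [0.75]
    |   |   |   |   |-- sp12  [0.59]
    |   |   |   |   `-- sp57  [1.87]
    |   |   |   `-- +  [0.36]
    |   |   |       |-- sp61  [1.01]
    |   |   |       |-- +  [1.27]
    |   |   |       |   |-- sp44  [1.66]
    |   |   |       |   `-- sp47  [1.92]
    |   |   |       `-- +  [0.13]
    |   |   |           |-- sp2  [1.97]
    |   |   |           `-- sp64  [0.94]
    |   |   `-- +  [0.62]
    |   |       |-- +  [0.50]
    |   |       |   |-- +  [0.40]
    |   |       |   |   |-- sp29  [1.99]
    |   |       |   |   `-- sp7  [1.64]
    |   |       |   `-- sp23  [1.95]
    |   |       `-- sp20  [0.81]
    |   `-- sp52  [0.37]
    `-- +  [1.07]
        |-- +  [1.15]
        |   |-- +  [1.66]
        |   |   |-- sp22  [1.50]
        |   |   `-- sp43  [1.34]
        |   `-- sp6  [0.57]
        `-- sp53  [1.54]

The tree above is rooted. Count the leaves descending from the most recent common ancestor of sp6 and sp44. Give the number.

16

The MRCA of sp6 and sp44 is the node subtending (((((sp12,sp57),(sp61,(sp44,sp47),(sp2,sp64))),(((sp29,sp7),sp23),sp20)),sp52),(((sp22,sp43),sp6),sp53)).
That clade contains 16 terminal taxa: sp12, sp2, sp20, sp22, sp23, sp29, sp43, sp44, sp47, sp52, sp53, sp57, sp6, sp61, sp64, sp7.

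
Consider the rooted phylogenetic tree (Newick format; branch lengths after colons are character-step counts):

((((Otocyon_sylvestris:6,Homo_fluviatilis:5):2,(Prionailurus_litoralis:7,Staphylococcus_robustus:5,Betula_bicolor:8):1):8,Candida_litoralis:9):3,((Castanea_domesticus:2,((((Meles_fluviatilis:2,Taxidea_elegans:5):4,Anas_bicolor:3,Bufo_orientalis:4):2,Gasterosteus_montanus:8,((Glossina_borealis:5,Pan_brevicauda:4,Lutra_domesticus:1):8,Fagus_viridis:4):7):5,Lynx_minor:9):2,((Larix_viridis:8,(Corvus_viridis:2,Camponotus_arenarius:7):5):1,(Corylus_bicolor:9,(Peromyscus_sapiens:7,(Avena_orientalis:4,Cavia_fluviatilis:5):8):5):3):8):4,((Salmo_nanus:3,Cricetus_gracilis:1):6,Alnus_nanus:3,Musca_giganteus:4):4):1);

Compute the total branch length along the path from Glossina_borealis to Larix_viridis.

The path runs Glossina_borealis → … → MRCA → … → Larix_viridis; the MRCA is the node subtending (Castanea_domesticus,((((Meles_fluviatilis,Taxidea_elegans),Anas_bicolor,Bufo_orientalis),Gasterosteus_montanus,((Glossina_borealis,Pan_brevicauda,Lutra_domesticus),Fagus_viridis)),Lynx_minor),((Larix_viridis,(Corvus_viridis,Camponotus_arenarius)),(Corylus_bicolor,(Peromyscus_sapiens,(Avena_orientalis,Cavia_fluviatilis))))).
Branch lengths along that path: 5 + 8 + 7 + 5 + 2 + 8 + 1 + 8 = 44.

44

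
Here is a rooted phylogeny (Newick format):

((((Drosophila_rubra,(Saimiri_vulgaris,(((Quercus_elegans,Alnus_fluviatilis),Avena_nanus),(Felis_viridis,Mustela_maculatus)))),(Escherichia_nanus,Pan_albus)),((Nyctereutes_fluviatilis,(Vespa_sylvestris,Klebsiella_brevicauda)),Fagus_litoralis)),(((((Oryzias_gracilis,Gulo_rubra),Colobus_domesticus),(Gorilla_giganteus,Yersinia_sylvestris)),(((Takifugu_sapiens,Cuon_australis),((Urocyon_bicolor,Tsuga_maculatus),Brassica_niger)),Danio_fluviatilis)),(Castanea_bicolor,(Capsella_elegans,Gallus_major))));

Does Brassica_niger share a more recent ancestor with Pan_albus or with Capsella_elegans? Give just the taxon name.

Capsella_elegans

The MRCA of Brassica_niger and Capsella_elegans subtends (((((Oryzias_gracilis,Gulo_rubra),Colobus_domesticus),(Gorilla_giganteus,Yersinia_sylvestris)),(((Takifugu_sapiens,Cuon_australis),((Urocyon_bicolor,Tsuga_maculatus),Brassica_niger)),Danio_fluviatilis)),(Castanea_bicolor,(Capsella_elegans,Gallus_major))) (14 taxa).
The MRCA of Brassica_niger and Pan_albus is the root, subtending the entire tree (27 taxa).
The first is nested inside the second, so Brassica_niger shares a more recent common ancestor with Capsella_elegans.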